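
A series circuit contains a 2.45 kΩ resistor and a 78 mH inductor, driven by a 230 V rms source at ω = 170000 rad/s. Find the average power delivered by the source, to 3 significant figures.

713 mW

X_L = ωL = 13300 Ω
Z = 2450 + j13300 Ω
|Z| = √(2450² + 13300²) = 13500 Ω
∠Z = arctan(13300/2450) = 79.5°
I = V/|Z| = 17.1 mA
P = VI cos φ = 230 × 0.0171 × cos(79.5°) = 713 mW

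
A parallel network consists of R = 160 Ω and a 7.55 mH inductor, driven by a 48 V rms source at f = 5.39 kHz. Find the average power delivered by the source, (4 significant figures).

ω = 2πf = 33870 rad/s
X_L = ωL = 255.7 Ω
Parallel: admittances add. Y = 1/R + 1/(jωL)
Y = (0.006250 − j0.003911) S
|Y| = 0.007373 S → |Z| = 1/|Y| = 135.6 Ω, ∠Z = −∠Y = 32.04°
I = V/|Z| = 353.9 mA
P = VI cos φ = 48 × 0.3539 × cos(32.04°) = 14.40 W

14.40 W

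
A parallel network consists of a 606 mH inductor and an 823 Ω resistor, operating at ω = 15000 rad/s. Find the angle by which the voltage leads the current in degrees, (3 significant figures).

X_L = ωL = 9090 Ω
Parallel: admittances add. Y = 1/R + 1/(jωL)
Y = (0.00122 − j0.000110) S
|Y| = 0.00122 S → |Z| = 1/|Y| = 820 Ω, ∠Z = −∠Y = 5.17°

5.17°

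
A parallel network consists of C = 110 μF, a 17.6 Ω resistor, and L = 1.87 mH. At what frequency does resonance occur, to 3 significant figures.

351 Hz

ω₀ = 1/√(LC) = 1/√(0.00187 × 0.00011) = 2205 rad/s
f₀ = ω₀/(2π) = 351 Hz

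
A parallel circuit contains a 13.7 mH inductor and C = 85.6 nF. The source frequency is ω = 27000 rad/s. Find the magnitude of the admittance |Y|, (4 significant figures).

392.2 μS

X_L = ωL = 369.9 Ω
X_C = 1/(ωC) = 432.7 Ω
Parallel: admittances add. Y = 1/(jωL) + jωC
Y = (0 − j0.0003922) S
|Y| = 0.0003922 S → |Z| = 1/|Y| = 2550 Ω, ∠Z = −∠Y = 90.00°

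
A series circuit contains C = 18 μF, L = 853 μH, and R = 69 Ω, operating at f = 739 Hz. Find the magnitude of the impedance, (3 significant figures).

ω = 2πf = 4643 rad/s
X_L = ωL = 3.96 Ω
X_C = 1/(ωC) = 12.0 Ω
Net reactance X = X_L − X_C = -8.00 Ω
Z = 69.0 − j8.00 Ω
|Z| = √(69.0² + 8.00²) = 69.5 Ω

69.5 Ω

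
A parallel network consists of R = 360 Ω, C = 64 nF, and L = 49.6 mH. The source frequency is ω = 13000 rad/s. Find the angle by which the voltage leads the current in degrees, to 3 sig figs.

X_L = ωL = 645 Ω
X_C = 1/(ωC) = 1200 Ω
Parallel: admittances add. Y = 1/R + 1/(jωL) + jωC
Y = (0.00278 − j0.000719) S
|Y| = 0.00287 S → |Z| = 1/|Y| = 349 Ω, ∠Z = −∠Y = 14.5°

14.5°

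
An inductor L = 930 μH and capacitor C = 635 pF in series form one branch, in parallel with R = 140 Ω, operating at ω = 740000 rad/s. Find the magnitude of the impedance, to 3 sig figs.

139 Ω

X_L = ωL = 688 Ω
X_C = 1/(ωC) = 2130 Ω
Branch 1: Z₁ = R = 140 Ω
Branch 2 (series LC): Z₂ = j(X_L − X_C) = −j1440 Ω
Parallel: Z = Z₁Z₂/(Z₁+Z₂), |Z| = 139 Ω, ∠Z = -5.55°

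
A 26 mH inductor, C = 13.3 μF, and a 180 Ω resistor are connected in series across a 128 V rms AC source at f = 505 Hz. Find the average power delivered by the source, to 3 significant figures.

ω = 2πf = 3173 rad/s
X_L = ωL = 82.5 Ω
X_C = 1/(ωC) = 23.7 Ω
Net reactance X = X_L − X_C = 58.8 Ω
Z = 180 + j58.8 Ω
|Z| = √(180² + 58.8²) = 189 Ω
∠Z = arctan(58.8/180) = 18.1°
I = V/|Z| = 676 mA
P = VI cos φ = 128 × 0.676 × cos(18.1°) = 82.2 W

82.2 W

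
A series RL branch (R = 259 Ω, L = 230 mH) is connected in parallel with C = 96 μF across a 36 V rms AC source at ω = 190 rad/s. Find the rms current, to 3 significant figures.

X_L = ωL = 43.7 Ω
X_C = 1/(ωC) = 54.8 Ω
Branch 1 (R+jX_L): Z₁ = 259 + j43.7 Ω, |Z₁| = 263 Ω
Branch 2 (−jX_C): Z₂ = −j54.8 Ω
Parallel: Z = Z₁Z₂/(Z₁+Z₂), |Z| = 55.5 Ω, ∠Z = -78.0°
I = V/|Z| = 36/55.5 = 648 mA

648 mA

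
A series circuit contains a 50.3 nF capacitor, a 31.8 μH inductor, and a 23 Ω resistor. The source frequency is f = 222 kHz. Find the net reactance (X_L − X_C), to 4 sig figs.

30.10 Ω

ω = 2πf = 1.395e+06 rad/s
X_L = ωL = 44.36 Ω
X_C = 1/(ωC) = 14.25 Ω
X = 44.36 − 14.25 = 30.10 Ω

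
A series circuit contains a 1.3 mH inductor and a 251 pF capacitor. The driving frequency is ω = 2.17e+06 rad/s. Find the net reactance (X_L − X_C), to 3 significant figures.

985 Ω

X_L = ωL = 2820 Ω
X_C = 1/(ωC) = 1840 Ω
X = 2820 − 1840 = 985 Ω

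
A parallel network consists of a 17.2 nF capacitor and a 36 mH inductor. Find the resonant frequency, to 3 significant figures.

6.40 kHz

ω₀ = 1/√(LC) = 1/√(0.036 × 1.72e-08) = 40190 rad/s
f₀ = ω₀/(2π) = 6.40 kHz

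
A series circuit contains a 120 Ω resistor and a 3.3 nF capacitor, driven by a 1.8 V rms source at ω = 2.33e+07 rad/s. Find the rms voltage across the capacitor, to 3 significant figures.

X_C = 1/(ωC) = 13.0 Ω
Z = 120 − j13.0 Ω
|Z| = √(120² + 13.0²) = 121 Ω
I = V/|Z| = 14.9 mA
V_C = I·|Z_C| = 0.0149 × 13.0 = 0.194 V

0.194 V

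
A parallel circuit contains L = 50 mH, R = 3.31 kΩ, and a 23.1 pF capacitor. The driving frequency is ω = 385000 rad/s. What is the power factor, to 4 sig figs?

X_L = ωL = 19250 Ω
X_C = 1/(ωC) = 112400 Ω
Parallel: admittances add. Y = 1/R + 1/(jωL) + jωC
Y = (0.0003021 − j4.305e-05) S
|Y| = 0.0003052 S → |Z| = 1/|Y| = 3277 Ω, ∠Z = −∠Y = 8.111°
cos φ = cos(8.111°) = 0.9900

0.9900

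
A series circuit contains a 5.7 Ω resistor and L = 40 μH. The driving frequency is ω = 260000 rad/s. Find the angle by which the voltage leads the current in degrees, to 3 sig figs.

X_L = ωL = 10.4 Ω
Z = 5.70 + j10.4 Ω
|Z| = √(5.70² + 10.4²) = 11.9 Ω
∠Z = arctan(10.4/5.70) = 61.3°

61.3°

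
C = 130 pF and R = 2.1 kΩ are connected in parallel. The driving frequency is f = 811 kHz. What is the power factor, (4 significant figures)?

ω = 2πf = 5.096e+06 rad/s
X_C = 1/(ωC) = 1510 Ω
Parallel: admittances add. Y = 1/R + jωC
Y = (0.0004762 + j0.0006624) S
|Y| = 0.0008158 S → |Z| = 1/|Y| = 1226 Ω, ∠Z = −∠Y = -54.29°
cos φ = cos(-54.29°) = 0.5837

0.5837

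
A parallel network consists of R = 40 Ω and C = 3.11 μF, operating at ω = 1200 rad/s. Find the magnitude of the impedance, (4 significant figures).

39.56 Ω

X_C = 1/(ωC) = 268.0 Ω
Parallel: admittances add. Y = 1/R + jωC
Y = (0.02500 + j0.003732) S
|Y| = 0.02528 S → |Z| = 1/|Y| = 39.56 Ω, ∠Z = −∠Y = -8.490°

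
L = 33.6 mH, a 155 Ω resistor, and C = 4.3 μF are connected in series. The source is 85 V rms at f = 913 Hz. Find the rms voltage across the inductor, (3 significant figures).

75.4 V

ω = 2πf = 5737 rad/s
X_L = ωL = 193 Ω
X_C = 1/(ωC) = 40.5 Ω
Net reactance X = X_L − X_C = 152 Ω
Z = 155 + j152 Ω
|Z| = √(155² + 152²) = 217 Ω
I = V/|Z| = 391 mA
V_L = I·|Z_L| = 0.391 × 193 = 75.4 V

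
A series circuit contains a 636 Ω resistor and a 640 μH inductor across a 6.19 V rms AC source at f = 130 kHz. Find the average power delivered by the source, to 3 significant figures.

ω = 2πf = 816800 rad/s
X_L = ωL = 523 Ω
Z = 636 + j523 Ω
|Z| = √(636² + 523²) = 823 Ω
∠Z = arctan(523/636) = 39.4°
I = V/|Z| = 7.52 mA
P = VI cos φ = 6.19 × 0.00752 × cos(39.4°) = 36.0 mW

36.0 mW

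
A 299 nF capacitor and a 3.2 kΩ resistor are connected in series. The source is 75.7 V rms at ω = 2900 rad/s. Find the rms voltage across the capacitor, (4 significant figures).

25.67 V

X_C = 1/(ωC) = 1153 Ω
Z = 3200 − j1153 Ω
|Z| = √(3200² + 1153²) = 3401 Ω
I = V/|Z| = 22.26 mA
V_C = I·|Z_C| = 0.02226 × 1153 = 25.67 V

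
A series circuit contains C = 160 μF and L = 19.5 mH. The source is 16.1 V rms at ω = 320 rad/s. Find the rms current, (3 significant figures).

1.21 A

X_L = ωL = 6.24 Ω
X_C = 1/(ωC) = 19.5 Ω
Net reactance X = X_L − X_C = -13.3 Ω
Z = − j13.3 Ω
|Z| = √(0² + 13.3²) = 13.3 Ω
I = V/|Z| = 16.1/13.3 = 1.21 A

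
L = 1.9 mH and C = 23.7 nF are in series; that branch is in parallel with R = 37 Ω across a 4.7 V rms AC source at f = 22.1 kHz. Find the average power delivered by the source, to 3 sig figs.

ω = 2πf = 138900 rad/s
X_L = ωL = 264 Ω
X_C = 1/(ωC) = 304 Ω
Branch 1: Z₁ = R = 37.0 Ω
Branch 2 (series LC): Z₂ = j(X_L − X_C) = −j40.0 Ω
Parallel: Z = Z₁Z₂/(Z₁+Z₂), |Z| = 27.2 Ω, ∠Z = -42.7°
I = V/|Z| = 173 mA
P = VI cos φ = 4.7 × 0.173 × cos(-42.7°) = 597 mW

597 mW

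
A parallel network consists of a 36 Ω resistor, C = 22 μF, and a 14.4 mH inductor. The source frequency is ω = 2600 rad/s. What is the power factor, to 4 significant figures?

X_L = ωL = 37.44 Ω
X_C = 1/(ωC) = 17.48 Ω
Parallel: admittances add. Y = 1/R + 1/(jωL) + jωC
Y = (0.02778 + j0.03049) S
|Y| = 0.04125 S → |Z| = 1/|Y| = 24.24 Ω, ∠Z = −∠Y = -47.67°
cos φ = cos(-47.67°) = 0.6735

0.6735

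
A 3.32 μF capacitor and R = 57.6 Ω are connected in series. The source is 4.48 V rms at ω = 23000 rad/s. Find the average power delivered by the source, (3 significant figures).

X_C = 1/(ωC) = 13.1 Ω
Z = 57.6 − j13.1 Ω
|Z| = √(57.6² + 13.1²) = 59.1 Ω
∠Z = arctan(-13.1/57.6) = -12.8°
I = V/|Z| = 75.8 mA
P = VI cos φ = 4.48 × 0.0758 × cos(-12.8°) = 331 mW

331 mW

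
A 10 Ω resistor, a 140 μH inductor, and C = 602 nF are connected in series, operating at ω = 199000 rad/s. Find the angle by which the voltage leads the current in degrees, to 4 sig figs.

62.87°

X_L = ωL = 27.86 Ω
X_C = 1/(ωC) = 8.347 Ω
Net reactance X = X_L − X_C = 19.51 Ω
Z = 10.00 + j19.51 Ω
|Z| = √(10.00² + 19.51²) = 21.93 Ω
∠Z = arctan(19.51/10.00) = 62.87°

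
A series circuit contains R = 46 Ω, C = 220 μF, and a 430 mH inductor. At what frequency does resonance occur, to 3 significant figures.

ω₀ = 1/√(LC) = 1/√(0.43 × 0.00022) = 102.8 rad/s
f₀ = ω₀/(2π) = 16.4 Hz

16.4 Hz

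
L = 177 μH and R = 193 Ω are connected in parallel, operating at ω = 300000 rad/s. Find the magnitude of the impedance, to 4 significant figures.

X_L = ωL = 53.10 Ω
Parallel: admittances add. Y = 1/R + 1/(jωL)
Y = (0.005181 − j0.01883) S
|Y| = 0.01953 S → |Z| = 1/|Y| = 51.20 Ω, ∠Z = −∠Y = 74.62°

51.20 Ω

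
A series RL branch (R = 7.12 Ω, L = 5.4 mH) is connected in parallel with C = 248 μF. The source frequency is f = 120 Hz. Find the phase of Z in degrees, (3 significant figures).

ω = 2πf = 754.0 rad/s
X_L = ωL = 4.07 Ω
X_C = 1/(ωC) = 5.35 Ω
Branch 1 (R+jX_L): Z₁ = 7.12 + j4.07 Ω, |Z₁| = 8.20 Ω
Branch 2 (−jX_C): Z₂ = −j5.35 Ω
Parallel: Z = Z₁Z₂/(Z₁+Z₂), |Z| = 6.06 Ω, ∠Z = -50.1°

-50.1°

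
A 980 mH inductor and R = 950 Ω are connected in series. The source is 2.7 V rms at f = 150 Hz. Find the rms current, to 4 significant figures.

ω = 2πf = 942.5 rad/s
X_L = ωL = 923.6 Ω
Z = 950.0 + j923.6 Ω
|Z| = √(950.0² + 923.6²) = 1325 Ω
I = V/|Z| = 2.7/1325 = 2.038 mA

2.038 mA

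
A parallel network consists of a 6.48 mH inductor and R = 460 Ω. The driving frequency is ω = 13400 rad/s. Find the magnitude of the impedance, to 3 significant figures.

X_L = ωL = 86.8 Ω
Parallel: admittances add. Y = 1/R + 1/(jωL)
Y = (0.00217 − j0.0115) S
|Y| = 0.0117 S → |Z| = 1/|Y| = 85.3 Ω, ∠Z = −∠Y = 79.3°

85.3 Ω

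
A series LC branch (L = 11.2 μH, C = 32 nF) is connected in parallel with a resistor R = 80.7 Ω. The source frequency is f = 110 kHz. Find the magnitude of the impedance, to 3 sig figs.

ω = 2πf = 691200 rad/s
X_L = ωL = 7.74 Ω
X_C = 1/(ωC) = 45.2 Ω
Branch 1: Z₁ = R = 80.7 Ω
Branch 2 (series LC): Z₂ = j(X_L − X_C) = −j37.5 Ω
Parallel: Z = Z₁Z₂/(Z₁+Z₂), |Z| = 34.0 Ω, ∠Z = -65.1°

34.0 Ω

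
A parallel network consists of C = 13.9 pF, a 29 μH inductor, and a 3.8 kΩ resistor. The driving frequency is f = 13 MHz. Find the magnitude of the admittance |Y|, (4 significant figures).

760.2 μS

ω = 2πf = 8.168e+07 rad/s
X_L = ωL = 2369 Ω
X_C = 1/(ωC) = 880.8 Ω
Parallel: admittances add. Y = 1/R + 1/(jωL) + jωC
Y = (0.0002632 + j0.0007132) S
|Y| = 0.0007602 S → |Z| = 1/|Y| = 1315 Ω, ∠Z = −∠Y = -69.75°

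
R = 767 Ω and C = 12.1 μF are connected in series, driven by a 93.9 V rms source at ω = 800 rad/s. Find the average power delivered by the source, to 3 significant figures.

11.3 W

X_C = 1/(ωC) = 103 Ω
Z = 767 − j103 Ω
|Z| = √(767² + 103²) = 774 Ω
∠Z = arctan(-103/767) = -7.67°
I = V/|Z| = 121 mA
P = VI cos φ = 93.9 × 0.121 × cos(-7.67°) = 11.3 W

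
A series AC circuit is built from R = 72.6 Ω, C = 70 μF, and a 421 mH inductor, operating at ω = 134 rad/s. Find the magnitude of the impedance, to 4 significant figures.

88.26 Ω

X_L = ωL = 56.41 Ω
X_C = 1/(ωC) = 106.6 Ω
Net reactance X = X_L − X_C = -50.20 Ω
Z = 72.60 − j50.20 Ω
|Z| = √(72.60² + 50.20²) = 88.26 Ω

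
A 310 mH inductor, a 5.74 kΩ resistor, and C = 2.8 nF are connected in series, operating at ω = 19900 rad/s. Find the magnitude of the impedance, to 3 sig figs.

X_L = ωL = 6170 Ω
X_C = 1/(ωC) = 17900 Ω
Net reactance X = X_L − X_C = -11800 Ω
Z = 5740 − j11800 Ω
|Z| = √(5740² + 11800²) = 13100 Ω

13100 Ω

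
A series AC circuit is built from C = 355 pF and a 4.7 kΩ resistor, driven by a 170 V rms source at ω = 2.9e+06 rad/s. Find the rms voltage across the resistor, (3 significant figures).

166 V

X_C = 1/(ωC) = 971 Ω
Z = 4700 − j971 Ω
|Z| = √(4700² + 971²) = 4800 Ω
I = V/|Z| = 35.4 mA
V_R = I·|Z_R| = 0.0354 × 4700 = 166 V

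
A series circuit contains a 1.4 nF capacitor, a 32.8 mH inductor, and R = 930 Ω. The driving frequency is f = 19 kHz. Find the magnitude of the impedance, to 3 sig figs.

ω = 2πf = 119400 rad/s
X_L = ωL = 3920 Ω
X_C = 1/(ωC) = 5980 Ω
Net reactance X = X_L − X_C = -2070 Ω
Z = 930 − j2070 Ω
|Z| = √(930² + 2070²) = 2270 Ω

2270 Ω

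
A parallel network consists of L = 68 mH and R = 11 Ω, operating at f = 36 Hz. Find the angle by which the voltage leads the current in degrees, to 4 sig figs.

35.57°

ω = 2πf = 226.2 rad/s
X_L = ωL = 15.38 Ω
Parallel: admittances add. Y = 1/R + 1/(jωL)
Y = (0.09091 − j0.06501) S
|Y| = 0.1118 S → |Z| = 1/|Y| = 8.947 Ω, ∠Z = −∠Y = 35.57°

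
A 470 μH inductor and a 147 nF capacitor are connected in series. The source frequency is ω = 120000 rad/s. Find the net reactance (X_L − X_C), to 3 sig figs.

X_L = ωL = 56.4 Ω
X_C = 1/(ωC) = 56.7 Ω
X = 56.4 − 56.7 = -0.289 Ω

-0.289 Ω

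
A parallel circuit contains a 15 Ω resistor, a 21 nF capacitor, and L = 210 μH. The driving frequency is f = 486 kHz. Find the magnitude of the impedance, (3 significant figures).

10.9 Ω

ω = 2πf = 3.054e+06 rad/s
X_L = ωL = 641 Ω
X_C = 1/(ωC) = 15.6 Ω
Parallel: admittances add. Y = 1/R + 1/(jωL) + jωC
Y = (0.0667 + j0.0626) S
|Y| = 0.0914 S → |Z| = 1/|Y| = 10.9 Ω, ∠Z = −∠Y = -43.2°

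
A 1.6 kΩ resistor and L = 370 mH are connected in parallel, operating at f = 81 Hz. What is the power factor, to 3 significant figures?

0.117

ω = 2πf = 508.9 rad/s
X_L = ωL = 188 Ω
Parallel: admittances add. Y = 1/R + 1/(jωL)
Y = (0.000625 − j0.00531) S
|Y| = 0.00535 S → |Z| = 1/|Y| = 187 Ω, ∠Z = −∠Y = 83.3°
cos φ = cos(83.3°) = 0.117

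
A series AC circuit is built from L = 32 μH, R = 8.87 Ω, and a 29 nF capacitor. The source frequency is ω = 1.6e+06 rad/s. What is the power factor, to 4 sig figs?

X_L = ωL = 51.20 Ω
X_C = 1/(ωC) = 21.55 Ω
Net reactance X = X_L − X_C = 29.65 Ω
Z = 8.870 + j29.65 Ω
|Z| = √(8.870² + 29.65²) = 30.95 Ω
∠Z = arctan(29.65/8.870) = 73.34°
cos φ = cos(73.34°) = 0.2866

0.2866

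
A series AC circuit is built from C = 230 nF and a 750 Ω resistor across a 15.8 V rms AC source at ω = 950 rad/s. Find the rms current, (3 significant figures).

3.41 mA

X_C = 1/(ωC) = 4580 Ω
Z = 750 − j4580 Ω
|Z| = √(750² + 4580²) = 4640 Ω
I = V/|Z| = 15.8/4640 = 3.41 mA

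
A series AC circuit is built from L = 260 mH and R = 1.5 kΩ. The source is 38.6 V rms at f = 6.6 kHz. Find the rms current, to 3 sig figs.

ω = 2πf = 41470 rad/s
X_L = ωL = 10800 Ω
Z = 1500 + j10800 Ω
|Z| = √(1500² + 10800²) = 10900 Ω
I = V/|Z| = 38.6/10900 = 3.55 mA

3.55 mA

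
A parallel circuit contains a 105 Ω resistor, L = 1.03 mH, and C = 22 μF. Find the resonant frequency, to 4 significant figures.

ω₀ = 1/√(LC) = 1/√(0.00103 × 2.2e-05) = 6643 rad/s
f₀ = ω₀/(2π) = 1.057 kHz

1.057 kHz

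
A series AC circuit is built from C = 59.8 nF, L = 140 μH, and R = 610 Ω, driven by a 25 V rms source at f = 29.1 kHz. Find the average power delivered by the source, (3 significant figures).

ω = 2πf = 182800 rad/s
X_L = ωL = 25.6 Ω
X_C = 1/(ωC) = 91.5 Ω
Net reactance X = X_L − X_C = -65.9 Ω
Z = 610 − j65.9 Ω
|Z| = √(610² + 65.9²) = 614 Ω
∠Z = arctan(-65.9/610) = -6.16°
I = V/|Z| = 40.7 mA
P = VI cos φ = 25 × 0.0407 × cos(-6.16°) = 1.01 W

1.01 W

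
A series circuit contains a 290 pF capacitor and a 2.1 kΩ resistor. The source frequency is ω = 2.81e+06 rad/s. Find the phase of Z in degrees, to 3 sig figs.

X_C = 1/(ωC) = 1230 Ω
Z = 2100 − j1230 Ω
|Z| = √(2100² + 1230²) = 2430 Ω
∠Z = arctan(-1230/2100) = -30.3°

-30.3°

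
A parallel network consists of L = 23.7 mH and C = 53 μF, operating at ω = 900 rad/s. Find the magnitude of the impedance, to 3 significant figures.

1220 Ω

X_L = ωL = 21.3 Ω
X_C = 1/(ωC) = 21.0 Ω
Parallel: admittances add. Y = 1/(jωL) + jωC
Y = (0 + j0.000818) S
|Y| = 0.000818 S → |Z| = 1/|Y| = 1220 Ω, ∠Z = −∠Y = -90.0°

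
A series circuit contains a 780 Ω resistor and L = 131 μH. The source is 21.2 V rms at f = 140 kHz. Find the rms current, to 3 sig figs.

ω = 2πf = 879600 rad/s
X_L = ωL = 115 Ω
Z = 780 + j115 Ω
|Z| = √(780² + 115²) = 788 Ω
I = V/|Z| = 21.2/788 = 26.9 mA

26.9 mA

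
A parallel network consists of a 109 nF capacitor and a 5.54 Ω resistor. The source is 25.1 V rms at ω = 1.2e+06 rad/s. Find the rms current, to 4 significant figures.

X_C = 1/(ωC) = 7.645 Ω
Parallel: admittances add. Y = 1/R + jωC
Y = (0.1805 + j0.1308) S
|Y| = 0.2229 S → |Z| = 1/|Y| = 4.486 Ω, ∠Z = −∠Y = -35.93°
I = V/|Z| = 25.1/4.486 = 5.595 A

5.595 A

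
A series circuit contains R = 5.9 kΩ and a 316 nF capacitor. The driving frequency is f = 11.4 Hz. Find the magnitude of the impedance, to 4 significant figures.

ω = 2πf = 71.63 rad/s
X_C = 1/(ωC) = 44180 Ω
Z = 5900 − j44180 Ω
|Z| = √(5900² + 44180²) = 44570 Ω

44570 Ω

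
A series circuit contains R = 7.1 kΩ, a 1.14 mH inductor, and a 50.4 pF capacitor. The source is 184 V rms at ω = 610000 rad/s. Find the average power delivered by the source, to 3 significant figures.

226 mW

X_L = ωL = 695 Ω
X_C = 1/(ωC) = 32500 Ω
Net reactance X = X_L − X_C = -31800 Ω
Z = 7100 − j31800 Ω
|Z| = √(7100² + 31800²) = 32600 Ω
∠Z = arctan(-31800/7100) = -77.4°
I = V/|Z| = 5.64 mA
P = VI cos φ = 184 × 0.00564 × cos(-77.4°) = 226 mW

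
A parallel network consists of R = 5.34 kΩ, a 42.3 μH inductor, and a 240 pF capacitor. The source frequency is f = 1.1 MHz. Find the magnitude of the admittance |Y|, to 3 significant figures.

1.77 mS

ω = 2πf = 6.912e+06 rad/s
X_L = ωL = 292 Ω
X_C = 1/(ωC) = 603 Ω
Parallel: admittances add. Y = 1/R + 1/(jωL) + jωC
Y = (0.000187 − j0.00176) S
|Y| = 0.00177 S → |Z| = 1/|Y| = 564 Ω, ∠Z = −∠Y = 83.9°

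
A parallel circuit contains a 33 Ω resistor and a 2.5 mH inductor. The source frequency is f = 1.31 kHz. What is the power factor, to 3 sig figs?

0.529

ω = 2πf = 8231 rad/s
X_L = ωL = 20.6 Ω
Parallel: admittances add. Y = 1/R + 1/(jωL)
Y = (0.0303 − j0.0486) S
|Y| = 0.0573 S → |Z| = 1/|Y| = 17.5 Ω, ∠Z = −∠Y = 58.1°
cos φ = cos(58.1°) = 0.529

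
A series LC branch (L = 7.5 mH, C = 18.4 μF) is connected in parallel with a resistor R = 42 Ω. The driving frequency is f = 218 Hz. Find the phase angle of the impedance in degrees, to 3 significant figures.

-55.0°

ω = 2πf = 1370 rad/s
X_L = ωL = 10.3 Ω
X_C = 1/(ωC) = 39.7 Ω
Branch 1: Z₁ = R = 42.0 Ω
Branch 2 (series LC): Z₂ = j(X_L − X_C) = −j29.4 Ω
Parallel: Z = Z₁Z₂/(Z₁+Z₂), |Z| = 24.1 Ω, ∠Z = -55.0°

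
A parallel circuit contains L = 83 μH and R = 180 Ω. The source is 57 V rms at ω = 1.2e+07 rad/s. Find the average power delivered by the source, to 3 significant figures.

18.1 W

X_L = ωL = 996 Ω
Parallel: admittances add. Y = 1/R + 1/(jωL)
Y = (0.00556 − j0.00100) S
|Y| = 0.00565 S → |Z| = 1/|Y| = 177 Ω, ∠Z = −∠Y = 10.2°
I = V/|Z| = 322 mA
P = VI cos φ = 57 × 0.322 × cos(10.2°) = 18.1 W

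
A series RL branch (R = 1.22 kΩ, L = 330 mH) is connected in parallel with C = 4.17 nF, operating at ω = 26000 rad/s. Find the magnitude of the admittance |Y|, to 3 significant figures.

17.3 μS

X_L = ωL = 8580 Ω
X_C = 1/(ωC) = 9220 Ω
Branch 1 (R+jX_L): Z₁ = 1220 + j8580 Ω, |Z₁| = 8670 Ω
Branch 2 (−jX_C): Z₂ = −j9220 Ω
Parallel: Z = Z₁Z₂/(Z₁+Z₂), |Z| = 58000 Ω, ∠Z = 19.7°
|Y| = 1/|Z| = 17.3 μS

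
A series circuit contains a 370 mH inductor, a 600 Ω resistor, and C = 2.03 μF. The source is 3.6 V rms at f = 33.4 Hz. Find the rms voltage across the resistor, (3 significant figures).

ω = 2πf = 209.9 rad/s
X_L = ωL = 77.6 Ω
X_C = 1/(ωC) = 2350 Ω
Net reactance X = X_L − X_C = -2270 Ω
Z = 600 − j2270 Ω
|Z| = √(600² + 2270²) = 2350 Ω
I = V/|Z| = 1.53 mA
V_R = I·|Z_R| = 0.00153 × 600 = 0.920 V

0.920 V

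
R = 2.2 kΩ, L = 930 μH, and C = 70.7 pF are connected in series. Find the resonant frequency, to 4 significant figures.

620.7 kHz

ω₀ = 1/√(LC) = 1/√(0.00093 × 7.07e-11) = 3.9e+06 rad/s
f₀ = ω₀/(2π) = 620.7 kHz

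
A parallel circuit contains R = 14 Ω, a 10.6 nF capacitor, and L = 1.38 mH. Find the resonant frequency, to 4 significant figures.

ω₀ = 1/√(LC) = 1/√(0.00138 × 1.06e-08) = 261500 rad/s
f₀ = ω₀/(2π) = 41.61 kHz

41.61 kHz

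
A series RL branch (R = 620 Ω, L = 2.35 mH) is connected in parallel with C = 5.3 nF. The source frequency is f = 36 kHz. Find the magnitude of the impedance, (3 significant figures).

ω = 2πf = 226200 rad/s
X_L = ωL = 532 Ω
X_C = 1/(ωC) = 834 Ω
Branch 1 (R+jX_L): Z₁ = 620 + j532 Ω, |Z₁| = 817 Ω
Branch 2 (−jX_C): Z₂ = −j834 Ω
Parallel: Z = Z₁Z₂/(Z₁+Z₂), |Z| = 987 Ω, ∠Z = -23.4°

987 Ω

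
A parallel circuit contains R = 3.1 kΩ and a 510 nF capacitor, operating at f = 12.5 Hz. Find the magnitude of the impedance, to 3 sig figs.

3080 Ω

ω = 2πf = 78.54 rad/s
X_C = 1/(ωC) = 25000 Ω
Parallel: admittances add. Y = 1/R + jωC
Y = (0.000323 + j4.01e-05) S
|Y| = 0.000325 S → |Z| = 1/|Y| = 3080 Ω, ∠Z = −∠Y = -7.08°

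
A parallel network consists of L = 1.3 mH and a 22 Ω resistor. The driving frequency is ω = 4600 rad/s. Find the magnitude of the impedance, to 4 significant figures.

X_L = ωL = 5.980 Ω
Parallel: admittances add. Y = 1/R + 1/(jωL)
Y = (0.04545 − j0.1672) S
|Y| = 0.1733 S → |Z| = 1/|Y| = 5.771 Ω, ∠Z = −∠Y = 74.79°

5.771 Ω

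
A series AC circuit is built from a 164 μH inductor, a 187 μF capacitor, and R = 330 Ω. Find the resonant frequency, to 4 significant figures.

ω₀ = 1/√(LC) = 1/√(0.000164 × 0.000187) = 5710 rad/s
f₀ = ω₀/(2π) = 908.8 Hz

908.8 Hz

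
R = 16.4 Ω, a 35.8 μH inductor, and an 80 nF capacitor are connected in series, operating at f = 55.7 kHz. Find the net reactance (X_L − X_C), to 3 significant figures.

-23.2 Ω

ω = 2πf = 350000 rad/s
X_L = ωL = 12.5 Ω
X_C = 1/(ωC) = 35.7 Ω
X = 12.5 − 35.7 = -23.2 Ω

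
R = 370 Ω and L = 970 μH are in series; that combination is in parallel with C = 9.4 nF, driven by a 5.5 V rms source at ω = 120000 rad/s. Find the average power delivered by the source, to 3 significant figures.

X_L = ωL = 116 Ω
X_C = 1/(ωC) = 887 Ω
Branch 1 (R+jX_L): Z₁ = 370 + j116 Ω, |Z₁| = 388 Ω
Branch 2 (−jX_C): Z₂ = −j887 Ω
Parallel: Z = Z₁Z₂/(Z₁+Z₂), |Z| = 402 Ω, ∠Z = -8.20°
I = V/|Z| = 13.7 mA
P = VI cos φ = 5.5 × 0.0137 × cos(-8.20°) = 74.4 mW

74.4 mW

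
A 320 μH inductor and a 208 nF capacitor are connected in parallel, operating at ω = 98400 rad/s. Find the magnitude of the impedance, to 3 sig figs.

X_L = ωL = 31.5 Ω
X_C = 1/(ωC) = 48.9 Ω
Parallel: admittances add. Y = 1/(jωL) + jωC
Y = (0 − j0.0113) S
|Y| = 0.0113 S → |Z| = 1/|Y| = 88.6 Ω, ∠Z = −∠Y = 90.0°

88.6 Ω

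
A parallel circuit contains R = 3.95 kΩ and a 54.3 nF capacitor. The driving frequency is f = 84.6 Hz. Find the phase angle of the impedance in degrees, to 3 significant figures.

ω = 2πf = 531.6 rad/s
X_C = 1/(ωC) = 34600 Ω
Parallel: admittances add. Y = 1/R + jωC
Y = (0.000253 + j2.89e-05) S
|Y| = 0.000255 S → |Z| = 1/|Y| = 3920 Ω, ∠Z = −∠Y = -6.50°

-6.50°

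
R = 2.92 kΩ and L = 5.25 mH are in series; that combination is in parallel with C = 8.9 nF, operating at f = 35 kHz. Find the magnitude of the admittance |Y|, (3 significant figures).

1.86 mS

ω = 2πf = 219900 rad/s
X_L = ωL = 1150 Ω
X_C = 1/(ωC) = 511 Ω
Branch 1 (R+jX_L): Z₁ = 2920 + j1150 Ω, |Z₁| = 3140 Ω
Branch 2 (−jX_C): Z₂ = −j511 Ω
Parallel: Z = Z₁Z₂/(Z₁+Z₂), |Z| = 537 Ω, ∠Z = -80.9°
|Y| = 1/|Z| = 1.86 mS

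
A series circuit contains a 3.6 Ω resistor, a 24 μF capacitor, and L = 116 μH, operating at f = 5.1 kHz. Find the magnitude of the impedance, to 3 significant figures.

4.34 Ω

ω = 2πf = 32040 rad/s
X_L = ωL = 3.72 Ω
X_C = 1/(ωC) = 1.30 Ω
Net reactance X = X_L − X_C = 2.42 Ω
Z = 3.60 + j2.42 Ω
|Z| = √(3.60² + 2.42²) = 4.34 Ω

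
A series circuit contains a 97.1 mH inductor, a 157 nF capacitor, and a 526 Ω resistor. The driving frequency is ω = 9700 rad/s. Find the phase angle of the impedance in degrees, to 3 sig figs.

X_L = ωL = 942 Ω
X_C = 1/(ωC) = 657 Ω
Net reactance X = X_L − X_C = 285 Ω
Z = 526 + j285 Ω
|Z| = √(526² + 285²) = 598 Ω
∠Z = arctan(285/526) = 28.5°

28.5°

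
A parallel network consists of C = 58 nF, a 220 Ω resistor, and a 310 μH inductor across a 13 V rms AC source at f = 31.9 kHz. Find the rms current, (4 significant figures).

82.87 mA

ω = 2πf = 200400 rad/s
X_L = ωL = 62.13 Ω
X_C = 1/(ωC) = 86.02 Ω
Parallel: admittances add. Y = 1/R + 1/(jωL) + jωC
Y = (0.004545 − j0.004469) S
|Y| = 0.006374 S → |Z| = 1/|Y| = 156.9 Ω, ∠Z = −∠Y = 44.51°
I = V/|Z| = 13/156.9 = 82.87 mA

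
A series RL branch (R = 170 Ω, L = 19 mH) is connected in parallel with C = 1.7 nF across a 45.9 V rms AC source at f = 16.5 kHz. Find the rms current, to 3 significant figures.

15.2 mA

ω = 2πf = 103700 rad/s
X_L = ωL = 1970 Ω
X_C = 1/(ωC) = 5670 Ω
Branch 1 (R+jX_L): Z₁ = 170 + j1970 Ω, |Z₁| = 1980 Ω
Branch 2 (−jX_C): Z₂ = −j5670 Ω
Parallel: Z = Z₁Z₂/(Z₁+Z₂), |Z| = 3030 Ω, ∠Z = 82.4°
I = V/|Z| = 45.9/3030 = 15.2 mA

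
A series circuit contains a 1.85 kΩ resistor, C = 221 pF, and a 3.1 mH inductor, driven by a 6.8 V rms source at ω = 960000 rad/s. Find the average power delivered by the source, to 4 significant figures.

13.28 mW

X_L = ωL = 2976 Ω
X_C = 1/(ωC) = 4713 Ω
Net reactance X = X_L − X_C = -1737 Ω
Z = 1850 − j1737 Ω
|Z| = √(1850² + 1737²) = 2538 Ω
∠Z = arctan(-1737/1850) = -43.20°
I = V/|Z| = 2.679 mA
P = VI cos φ = 6.8 × 0.002679 × cos(-43.20°) = 13.28 mW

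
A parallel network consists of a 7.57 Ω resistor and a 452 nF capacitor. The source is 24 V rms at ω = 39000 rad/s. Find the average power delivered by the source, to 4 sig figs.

76.09 W

X_C = 1/(ωC) = 56.73 Ω
Parallel: admittances add. Y = 1/R + jωC
Y = (0.1321 + j0.01763) S
|Y| = 0.1333 S → |Z| = 1/|Y| = 7.503 Ω, ∠Z = −∠Y = -7.601°
I = V/|Z| = 3.199 A
P = VI cos φ = 24 × 3.199 × cos(-7.601°) = 76.09 W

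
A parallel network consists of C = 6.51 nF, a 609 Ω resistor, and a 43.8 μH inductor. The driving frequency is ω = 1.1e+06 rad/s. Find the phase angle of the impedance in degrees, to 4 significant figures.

X_L = ωL = 48.18 Ω
X_C = 1/(ωC) = 139.6 Ω
Parallel: admittances add. Y = 1/R + 1/(jωL) + jωC
Y = (0.001642 − j0.01359) S
|Y| = 0.01369 S → |Z| = 1/|Y| = 73.03 Ω, ∠Z = −∠Y = 83.11°

83.11°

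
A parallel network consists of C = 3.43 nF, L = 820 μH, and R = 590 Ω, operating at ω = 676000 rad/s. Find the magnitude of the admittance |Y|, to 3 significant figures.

1.77 mS

X_L = ωL = 554 Ω
X_C = 1/(ωC) = 431 Ω
Parallel: admittances add. Y = 1/R + 1/(jωL) + jωC
Y = (0.00169 + j0.000515) S
|Y| = 0.00177 S → |Z| = 1/|Y| = 565 Ω, ∠Z = −∠Y = -16.9°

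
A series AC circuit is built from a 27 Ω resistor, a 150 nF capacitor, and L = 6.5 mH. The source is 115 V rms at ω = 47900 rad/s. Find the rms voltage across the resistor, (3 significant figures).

17.8 V

X_L = ωL = 311 Ω
X_C = 1/(ωC) = 139 Ω
Net reactance X = X_L − X_C = 172 Ω
Z = 27.0 + j172 Ω
|Z| = √(27.0² + 172²) = 174 Ω
I = V/|Z| = 660 mA
V_R = I·|Z_R| = 0.660 × 27.0 = 17.8 V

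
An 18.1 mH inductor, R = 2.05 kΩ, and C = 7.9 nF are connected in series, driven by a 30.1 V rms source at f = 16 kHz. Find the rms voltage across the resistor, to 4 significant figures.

29.03 V

ω = 2πf = 100500 rad/s
X_L = ωL = 1820 Ω
X_C = 1/(ωC) = 1259 Ω
Net reactance X = X_L − X_C = 560.5 Ω
Z = 2050 + j560.5 Ω
|Z| = √(2050² + 560.5²) = 2125 Ω
I = V/|Z| = 14.16 mA
V_R = I·|Z_R| = 0.01416 × 2050 = 29.03 V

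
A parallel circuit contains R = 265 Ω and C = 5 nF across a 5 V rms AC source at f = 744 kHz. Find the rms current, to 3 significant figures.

ω = 2πf = 4.675e+06 rad/s
X_C = 1/(ωC) = 42.8 Ω
Parallel: admittances add. Y = 1/R + jωC
Y = (0.00377 + j0.0234) S
|Y| = 0.0237 S → |Z| = 1/|Y| = 42.2 Ω, ∠Z = −∠Y = -80.8°
I = V/|Z| = 5/42.2 = 118 mA

118 mA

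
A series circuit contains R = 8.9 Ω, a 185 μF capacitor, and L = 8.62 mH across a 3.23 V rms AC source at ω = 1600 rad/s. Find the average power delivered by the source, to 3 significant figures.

X_L = ωL = 13.8 Ω
X_C = 1/(ωC) = 3.38 Ω
Net reactance X = X_L − X_C = 10.4 Ω
Z = 8.90 + j10.4 Ω
|Z| = √(8.90² + 10.4²) = 13.7 Ω
∠Z = arctan(10.4/8.90) = 49.5°
I = V/|Z| = 236 mA
P = VI cos φ = 3.23 × 0.236 × cos(49.5°) = 495 mW

495 mW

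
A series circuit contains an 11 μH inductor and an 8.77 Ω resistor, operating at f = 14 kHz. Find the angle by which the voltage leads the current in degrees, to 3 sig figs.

6.30°

ω = 2πf = 87960 rad/s
X_L = ωL = 0.968 Ω
Z = 8.77 + j0.968 Ω
|Z| = √(8.77² + 0.968²) = 8.82 Ω
∠Z = arctan(0.968/8.77) = 6.30°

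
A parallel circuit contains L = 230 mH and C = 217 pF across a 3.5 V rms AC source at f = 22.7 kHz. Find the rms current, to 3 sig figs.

1.63 μA

ω = 2πf = 142600 rad/s
X_L = ωL = 32800 Ω
X_C = 1/(ωC) = 32300 Ω
Parallel: admittances add. Y = 1/(jωL) + jωC
Y = (0 + j4.67e-07) S
|Y| = 4.67e-07 S → |Z| = 1/|Y| = 2.14e+06 Ω, ∠Z = −∠Y = -90.0°
I = V/|Z| = 3.5/2.14e+06 = 1.63 μA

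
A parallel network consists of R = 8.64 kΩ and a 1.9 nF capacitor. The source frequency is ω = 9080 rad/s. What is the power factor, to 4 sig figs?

0.9891

X_C = 1/(ωC) = 57960 Ω
Parallel: admittances add. Y = 1/R + jωC
Y = (0.0001157 + j1.725e-05) S
|Y| = 0.0001170 S → |Z| = 1/|Y| = 8546 Ω, ∠Z = −∠Y = -8.478°
cos φ = cos(-8.478°) = 0.9891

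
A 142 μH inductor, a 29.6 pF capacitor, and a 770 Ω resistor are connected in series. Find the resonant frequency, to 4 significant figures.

ω₀ = 1/√(LC) = 1/√(0.000142 × 2.96e-11) = 1.542e+07 rad/s
f₀ = ω₀/(2π) = 2.455 MHz

2.455 MHz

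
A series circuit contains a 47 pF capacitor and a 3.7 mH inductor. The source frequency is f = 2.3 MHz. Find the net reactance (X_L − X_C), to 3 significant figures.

ω = 2πf = 1.445e+07 rad/s
X_L = ωL = 53500 Ω
X_C = 1/(ωC) = 1470 Ω
X = 53500 − 1470 = 52000 Ω

52000 Ω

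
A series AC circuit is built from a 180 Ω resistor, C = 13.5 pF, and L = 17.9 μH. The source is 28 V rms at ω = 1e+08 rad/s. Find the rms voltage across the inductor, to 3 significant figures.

X_L = ωL = 1790 Ω
X_C = 1/(ωC) = 741 Ω
Net reactance X = X_L − X_C = 1050 Ω
Z = 180 + j1050 Ω
|Z| = √(180² + 1050²) = 1060 Ω
I = V/|Z| = 26.3 mA
V_L = I·|Z_L| = 0.0263 × 1790 = 47.1 V

47.1 V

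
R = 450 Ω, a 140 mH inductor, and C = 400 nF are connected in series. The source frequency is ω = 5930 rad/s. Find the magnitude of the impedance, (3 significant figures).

X_L = ωL = 830 Ω
X_C = 1/(ωC) = 422 Ω
Net reactance X = X_L − X_C = 409 Ω
Z = 450 + j409 Ω
|Z| = √(450² + 409²) = 608 Ω

608 Ω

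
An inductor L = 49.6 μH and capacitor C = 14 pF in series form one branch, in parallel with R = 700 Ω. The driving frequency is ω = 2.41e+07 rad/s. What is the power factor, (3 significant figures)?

0.930

X_L = ωL = 1200 Ω
X_C = 1/(ωC) = 2960 Ω
Branch 1: Z₁ = R = 700 Ω
Branch 2 (series LC): Z₂ = j(X_L − X_C) = −j1770 Ω
Parallel: Z = Z₁Z₂/(Z₁+Z₂), |Z| = 651 Ω, ∠Z = -21.6°
cos φ = cos(-21.6°) = 0.930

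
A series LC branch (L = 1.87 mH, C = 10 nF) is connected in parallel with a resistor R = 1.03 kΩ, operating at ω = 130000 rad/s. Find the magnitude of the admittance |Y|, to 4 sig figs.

2.134 mS

X_L = ωL = 243.1 Ω
X_C = 1/(ωC) = 769.2 Ω
Branch 1: Z₁ = R = 1030 Ω
Branch 2 (series LC): Z₂ = j(X_L − X_C) = −j526.1 Ω
Parallel: Z = Z₁Z₂/(Z₁+Z₂), |Z| = 468.5 Ω, ∠Z = -62.94°
|Y| = 1/|Z| = 2.134 mS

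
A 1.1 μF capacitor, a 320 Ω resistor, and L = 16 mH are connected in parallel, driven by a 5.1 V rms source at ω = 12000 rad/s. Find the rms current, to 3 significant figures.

X_L = ωL = 192 Ω
X_C = 1/(ωC) = 75.8 Ω
Parallel: admittances add. Y = 1/R + 1/(jωL) + jωC
Y = (0.00313 + j0.00799) S
|Y| = 0.00858 S → |Z| = 1/|Y| = 117 Ω, ∠Z = −∠Y = -68.6°
I = V/|Z| = 5.1/117 = 43.8 mA

43.8 mA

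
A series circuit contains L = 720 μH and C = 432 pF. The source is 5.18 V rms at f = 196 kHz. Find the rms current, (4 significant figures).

5.217 mA

ω = 2πf = 1.232e+06 rad/s
X_L = ωL = 886.7 Ω
X_C = 1/(ωC) = 1880 Ω
Net reactance X = X_L − X_C = -993.0 Ω
Z = − j993.0 Ω
|Z| = √(0² + 993.0²) = 993.0 Ω
I = V/|Z| = 5.18/993.0 = 5.217 mA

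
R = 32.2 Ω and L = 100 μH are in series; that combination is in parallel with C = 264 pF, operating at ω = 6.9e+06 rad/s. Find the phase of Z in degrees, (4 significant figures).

X_L = ωL = 690.0 Ω
X_C = 1/(ωC) = 549.0 Ω
Branch 1 (R+jX_L): Z₁ = 32.20 + j690.0 Ω, |Z₁| = 690.8 Ω
Branch 2 (−jX_C): Z₂ = −j549.0 Ω
Parallel: Z = Z₁Z₂/(Z₁+Z₂), |Z| = 2621 Ω, ∠Z = -79.81°

-79.81°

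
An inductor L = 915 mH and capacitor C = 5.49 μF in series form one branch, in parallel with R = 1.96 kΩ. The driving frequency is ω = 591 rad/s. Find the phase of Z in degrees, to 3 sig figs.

X_L = ωL = 541 Ω
X_C = 1/(ωC) = 308 Ω
Branch 1: Z₁ = R = 1960 Ω
Branch 2 (series LC): Z₂ = j(X_L − X_C) = j233 Ω
Parallel: Z = Z₁Z₂/(Z₁+Z₂), |Z| = 231 Ω, ∠Z = 83.2°

83.2°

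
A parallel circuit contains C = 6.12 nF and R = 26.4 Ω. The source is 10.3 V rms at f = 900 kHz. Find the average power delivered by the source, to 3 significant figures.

ω = 2πf = 5.655e+06 rad/s
X_C = 1/(ωC) = 28.9 Ω
Parallel: admittances add. Y = 1/R + jωC
Y = (0.0379 + j0.0346) S
|Y| = 0.0513 S → |Z| = 1/|Y| = 19.5 Ω, ∠Z = −∠Y = -42.4°
I = V/|Z| = 528 mA
P = VI cos φ = 10.3 × 0.528 × cos(-42.4°) = 4.02 W

4.02 W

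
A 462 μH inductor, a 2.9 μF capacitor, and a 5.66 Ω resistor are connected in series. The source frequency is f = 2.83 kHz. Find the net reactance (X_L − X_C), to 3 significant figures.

ω = 2πf = 17780 rad/s
X_L = ωL = 8.22 Ω
X_C = 1/(ωC) = 19.4 Ω
X = 8.22 − 19.4 = -11.2 Ω

-11.2 Ω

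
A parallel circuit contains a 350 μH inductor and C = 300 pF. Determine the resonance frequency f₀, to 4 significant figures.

ω₀ = 1/√(LC) = 1/√(0.00035 × 3e-10) = 3.086e+06 rad/s
f₀ = ω₀/(2π) = 491.2 kHz

491.2 kHz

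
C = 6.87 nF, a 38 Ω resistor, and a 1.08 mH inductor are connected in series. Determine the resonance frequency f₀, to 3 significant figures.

ω₀ = 1/√(LC) = 1/√(0.00108 × 6.87e-09) = 367100 rad/s
f₀ = ω₀/(2π) = 58.4 kHz

58.4 kHz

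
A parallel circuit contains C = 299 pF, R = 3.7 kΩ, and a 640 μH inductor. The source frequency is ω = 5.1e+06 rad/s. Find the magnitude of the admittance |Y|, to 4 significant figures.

X_L = ωL = 3264 Ω
X_C = 1/(ωC) = 655.8 Ω
Parallel: admittances add. Y = 1/R + 1/(jωL) + jωC
Y = (0.0002703 + j0.001219) S
|Y| = 0.001248 S → |Z| = 1/|Y| = 801.2 Ω, ∠Z = −∠Y = -77.49°

1.248 mS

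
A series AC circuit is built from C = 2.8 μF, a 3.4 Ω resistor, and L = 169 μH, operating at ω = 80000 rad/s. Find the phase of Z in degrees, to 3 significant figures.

X_L = ωL = 13.5 Ω
X_C = 1/(ωC) = 4.46 Ω
Net reactance X = X_L − X_C = 9.06 Ω
Z = 3.40 + j9.06 Ω
|Z| = √(3.40² + 9.06²) = 9.67 Ω
∠Z = arctan(9.06/3.40) = 69.4°

69.4°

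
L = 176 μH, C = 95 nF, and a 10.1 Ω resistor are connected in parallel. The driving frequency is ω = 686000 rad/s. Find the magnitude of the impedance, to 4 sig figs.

8.757 Ω

X_L = ωL = 120.7 Ω
X_C = 1/(ωC) = 15.34 Ω
Parallel: admittances add. Y = 1/R + 1/(jωL) + jωC
Y = (0.09901 + j0.05689) S
|Y| = 0.1142 S → |Z| = 1/|Y| = 8.757 Ω, ∠Z = −∠Y = -29.88°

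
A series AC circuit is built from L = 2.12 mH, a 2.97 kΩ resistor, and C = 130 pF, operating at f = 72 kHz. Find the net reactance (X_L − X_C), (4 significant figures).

ω = 2πf = 452400 rad/s
X_L = ωL = 959.1 Ω
X_C = 1/(ωC) = 17000 Ω
X = 959.1 − 17000 = -16040 Ω

-16040 Ω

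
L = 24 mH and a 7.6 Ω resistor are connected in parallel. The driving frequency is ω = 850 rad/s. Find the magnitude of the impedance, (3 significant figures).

7.12 Ω

X_L = ωL = 20.4 Ω
Parallel: admittances add. Y = 1/R + 1/(jωL)
Y = (0.132 − j0.0490) S
|Y| = 0.140 S → |Z| = 1/|Y| = 7.12 Ω, ∠Z = −∠Y = 20.4°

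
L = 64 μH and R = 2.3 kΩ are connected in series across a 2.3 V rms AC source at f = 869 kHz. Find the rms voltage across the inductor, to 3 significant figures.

ω = 2πf = 5.46e+06 rad/s
X_L = ωL = 349 Ω
Z = 2300 + j349 Ω
|Z| = √(2300² + 349²) = 2330 Ω
I = V/|Z| = 989 μA
V_L = I·|Z_L| = 0.000989 × 349 = 0.345 V

0.345 V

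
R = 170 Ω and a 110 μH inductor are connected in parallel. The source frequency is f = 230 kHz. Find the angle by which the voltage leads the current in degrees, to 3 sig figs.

46.9°

ω = 2πf = 1.445e+06 rad/s
X_L = ωL = 159 Ω
Parallel: admittances add. Y = 1/R + 1/(jωL)
Y = (0.00588 − j0.00629) S
|Y| = 0.00861 S → |Z| = 1/|Y| = 116 Ω, ∠Z = −∠Y = 46.9°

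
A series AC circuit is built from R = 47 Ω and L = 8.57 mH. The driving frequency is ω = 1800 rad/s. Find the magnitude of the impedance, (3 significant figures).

X_L = ωL = 15.4 Ω
Z = 47.0 + j15.4 Ω
|Z| = √(47.0² + 15.4²) = 49.5 Ω

49.5 Ω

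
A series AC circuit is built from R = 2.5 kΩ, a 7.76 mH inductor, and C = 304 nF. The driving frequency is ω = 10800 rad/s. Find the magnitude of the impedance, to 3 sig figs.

X_L = ωL = 83.8 Ω
X_C = 1/(ωC) = 305 Ω
Net reactance X = X_L − X_C = -221 Ω
Z = 2500 − j221 Ω
|Z| = √(2500² + 221²) = 2510 Ω

2510 Ω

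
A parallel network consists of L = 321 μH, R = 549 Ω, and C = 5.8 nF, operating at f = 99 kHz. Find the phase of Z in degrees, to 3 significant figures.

37.6°

ω = 2πf = 622000 rad/s
X_L = ωL = 200 Ω
X_C = 1/(ωC) = 277 Ω
Parallel: admittances add. Y = 1/R + 1/(jωL) + jωC
Y = (0.00182 − j0.00140) S
|Y| = 0.00230 S → |Z| = 1/|Y| = 435 Ω, ∠Z = −∠Y = 37.6°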